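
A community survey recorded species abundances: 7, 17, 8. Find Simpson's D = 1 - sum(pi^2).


Total N = 7 + 17 + 8 = 32
Per-species terms:
  p = 7/32 = 0.218750; p^2 = 0.218750^2 = 0.047852
  p = 17/32 = 0.531250; p^2 = 0.531250^2 = 0.282227
  p = 8/32 = 0.250000; p^2 = 0.250000^2 = 0.062500
sum(p^2) = 0.047852 + 0.282227 + 0.062500 = 0.392579
D = 1 - 0.392579 = 0.607421 ≈ 0.6074

0.6074


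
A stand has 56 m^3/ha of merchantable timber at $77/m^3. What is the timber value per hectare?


Value = 56 * 77 = $4312/ha

$4312/ha


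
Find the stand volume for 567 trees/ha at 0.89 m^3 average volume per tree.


V_stand = 567 * 0.89 = 504.63 ≈ 504.6 m^3/ha

504.6 m^3/ha


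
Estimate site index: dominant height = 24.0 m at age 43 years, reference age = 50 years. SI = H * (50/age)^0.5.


50/43 = 1.16279
(1.16279)^0.5 = 1.07833
SI = 24.0 * 1.07833 = 25.8799 ≈ 25.9 m

25.9 m


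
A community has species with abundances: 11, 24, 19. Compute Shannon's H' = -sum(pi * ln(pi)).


Total N = 11 + 24 + 19 = 54
Per-species terms:
  p = 11/54 = 0.203704; ln(p) = -1.591087; p*ln(p) = 0.203704 * (-1.591087) = -0.324111
  p = 24/54 = 0.444444; ln(p) = -0.810931; p*ln(p) = 0.444444 * (-0.810931) = -0.360413
  p = 19/54 = 0.351852; ln(p) = -1.044545; p*ln(p) = 0.351852 * (-1.044545) = -0.367525
sum(p*ln(p)) = (-0.324111) + (-0.360413) + (-0.367525) = -1.052049
H' = -(-1.052049) = 1.052049 ≈ 1.0520

1.0520


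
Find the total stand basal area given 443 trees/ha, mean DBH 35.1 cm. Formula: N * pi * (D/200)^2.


(D/200)^2 = (35.1/200)^2 = 0.1755^2 = 0.03080025
Individual BA = 3.141593 * 0.03080025 = 0.0967618 m^2
Stand BA = 443 * 0.0967618 = 42.8655 ≈ 42.87 m^2/ha

42.87 m^2/ha


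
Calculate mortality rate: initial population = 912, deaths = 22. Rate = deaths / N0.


Mortality rate = 22 / 912 = 0.024123 ≈ 0.0241

0.0241


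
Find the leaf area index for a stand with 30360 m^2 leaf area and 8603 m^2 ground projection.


LAI = 30360 / 8603 = 3.5290 ≈ 3.53

3.53


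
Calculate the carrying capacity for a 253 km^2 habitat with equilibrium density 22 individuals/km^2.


K = 22 * 253 = 5566 individuals

5566 individuals


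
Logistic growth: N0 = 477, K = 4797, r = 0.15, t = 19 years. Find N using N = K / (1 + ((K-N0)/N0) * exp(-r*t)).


(K - N0)/N0 = (4797 - 477)/477 = 4320/477 = 9.05660
r*t = 0.15 * 19 = 2.85; exp(-2.85) = 0.0578443
9.05660 * 0.0578443 = 0.523873
1 + 0.523873 = 1.52387
N = 4797 / 1.52387 = 3147.91 ≈ 3148

3148


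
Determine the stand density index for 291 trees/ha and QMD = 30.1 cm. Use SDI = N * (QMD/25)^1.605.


QMD/25 = 30.1/25 = 1.204
(1.204)^1.605 = exp(1.605 * ln(1.204)) = exp(1.605 * 0.185649) = exp(0.297967) = 1.34712
SDI = 291 * 1.34712 = 392.012 ≈ 392

392


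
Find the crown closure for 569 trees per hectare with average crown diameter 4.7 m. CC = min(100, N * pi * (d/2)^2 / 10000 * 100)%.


(d/2)^2 = (4.7/2)^2 = 2.35^2 = 5.5225
Crown area = 3.141593 * 5.5225 = 17.3494 m^2
N * area / 10000 * 100 = 569 * 17.3494 / 10000 * 100 = 98.7181
CC = min(100, 98.7181) = 98.7181 ≈ 98.7%

98.7%


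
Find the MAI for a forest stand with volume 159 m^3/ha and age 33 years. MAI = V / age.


MAI = 159 / 33 = 4.8182 ≈ 4.82 m^3/ha/yr

4.82 m^3/ha/yr


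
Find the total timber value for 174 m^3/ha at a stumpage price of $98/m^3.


Value = 174 * 98 = $17052/ha

$17052/ha


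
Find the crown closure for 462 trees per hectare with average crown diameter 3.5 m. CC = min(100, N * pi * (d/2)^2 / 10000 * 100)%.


(d/2)^2 = (3.5/2)^2 = 1.75^2 = 3.0625
Crown area = 3.141593 * 3.0625 = 9.62113 m^2
N * area / 10000 * 100 = 462 * 9.62113 / 10000 * 100 = 44.4496
CC = min(100, 44.4496) = 44.4496 ≈ 44.4%

44.4%


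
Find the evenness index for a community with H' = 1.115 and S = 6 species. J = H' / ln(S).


ln(6) = 1.79176
J = H' / ln(S) = 1.115 / 1.79176 = 0.622293 ≈ 0.6223

0.6223


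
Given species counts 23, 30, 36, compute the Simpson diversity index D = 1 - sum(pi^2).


Total N = 23 + 30 + 36 = 89
Per-species terms:
  p = 23/89 = 0.258427; p^2 = 0.258427^2 = 0.066785
  p = 30/89 = 0.337079; p^2 = 0.337079^2 = 0.113622
  p = 36/89 = 0.404494; p^2 = 0.404494^2 = 0.163615
sum(p^2) = 0.066785 + 0.113622 + 0.163615 = 0.344022
D = 1 - 0.344022 = 0.655978 ≈ 0.6560

0.6560


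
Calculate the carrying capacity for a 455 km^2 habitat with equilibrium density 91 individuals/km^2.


K = 91 * 455 = 41405 individuals

41405 individuals


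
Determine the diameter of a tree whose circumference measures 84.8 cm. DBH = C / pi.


DBH = C / pi = 84.8 / 3.141593 = 26.9927 ≈ 26.99 cm

26.99 cm


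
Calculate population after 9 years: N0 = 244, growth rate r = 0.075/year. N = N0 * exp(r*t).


r*t = 0.075 * 9 = 0.675
exp(0.675) = 1.96403
N = 244 * 1.96403 = 479.223 ≈ 479

479


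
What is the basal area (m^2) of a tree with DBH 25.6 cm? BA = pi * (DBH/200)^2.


D/200 = 25.6/200 = 0.128 m
(D/200)^2 = 0.128^2 = 0.016384
BA = 3.141593 * 0.016384 = 0.0514719 ≈ 0.0515 m^2

0.0515 m^2


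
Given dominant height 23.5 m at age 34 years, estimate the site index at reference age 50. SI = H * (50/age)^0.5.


50/34 = 1.47059
(1.47059)^0.5 = 1.21268
SI = 23.5 * 1.21268 = 28.4980 ≈ 28.5 m

28.5 m


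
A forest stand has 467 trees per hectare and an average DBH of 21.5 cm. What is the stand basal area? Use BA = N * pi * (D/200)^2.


(D/200)^2 = (21.5/200)^2 = 0.1075^2 = 0.01155625
Individual BA = 3.141593 * 0.01155625 = 0.0363050 m^2
Stand BA = 467 * 0.0363050 = 16.9544 ≈ 16.95 m^2/ha

16.95 m^2/ha


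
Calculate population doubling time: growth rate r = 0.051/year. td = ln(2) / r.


td = ln(2) / 0.051 = 0.693147 / 0.051 = 13.5911 ≈ 13.6 years

13.6 years


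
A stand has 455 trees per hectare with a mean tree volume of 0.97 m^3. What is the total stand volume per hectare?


V_stand = 455 * 0.97 = 441.35 ≈ 441.4 m^3/ha

441.4 m^3/ha


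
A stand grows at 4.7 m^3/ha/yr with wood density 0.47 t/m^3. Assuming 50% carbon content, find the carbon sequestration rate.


C = 4.7 * 0.47 * 0.5 = 1.1045 ≈ 1.10 t C/ha/yr

1.10 t C/ha/yr


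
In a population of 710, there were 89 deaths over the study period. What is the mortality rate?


Mortality rate = 89 / 710 = 0.125352 ≈ 0.1254

0.1254


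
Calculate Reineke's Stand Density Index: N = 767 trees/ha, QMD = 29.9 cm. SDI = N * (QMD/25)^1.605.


QMD/25 = 29.9/25 = 1.196
(1.196)^1.605 = exp(1.605 * ln(1.196)) = exp(1.605 * 0.178983) = exp(0.287268) = 1.33278
SDI = 767 * 1.33278 = 1022.24 ≈ 1022

1022


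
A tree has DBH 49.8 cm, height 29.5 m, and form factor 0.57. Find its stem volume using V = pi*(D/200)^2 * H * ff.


(D/200)^2 = (49.8/200)^2 = 0.249^2 = 0.062001
BA = 3.141593 * 0.062001 = 0.194782 m^2
V = 0.194782 * 29.5 * 0.57 = 3.27526 ≈ 3.275 m^3

3.275 m^3


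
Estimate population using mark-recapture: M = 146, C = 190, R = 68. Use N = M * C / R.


N = M * C / R = 146 * 190 / 68 = 27740 / 68 = 407.94 ≈ 408

408 individuals


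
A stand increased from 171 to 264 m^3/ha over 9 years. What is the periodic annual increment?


PAI = (V2 - V1) / period = (264 - 171) / 9 = 93 / 9 = 10.3333 ≈ 10.33 m^3/ha/yr

10.33 m^3/ha/yr


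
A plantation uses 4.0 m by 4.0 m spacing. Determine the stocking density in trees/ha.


N = 10000 / 4.0^2 = 10000 / 16 = 625.000 ≈ 625 trees/ha

625 trees/ha


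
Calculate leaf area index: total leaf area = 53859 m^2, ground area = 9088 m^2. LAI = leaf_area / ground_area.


LAI = 53859 / 9088 = 5.9264 ≈ 5.93

5.93


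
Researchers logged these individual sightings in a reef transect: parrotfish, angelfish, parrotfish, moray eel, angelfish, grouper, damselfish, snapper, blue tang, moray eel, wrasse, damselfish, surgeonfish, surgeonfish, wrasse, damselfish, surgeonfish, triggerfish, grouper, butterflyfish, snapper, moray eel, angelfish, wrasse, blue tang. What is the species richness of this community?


Total individuals logged = 25
Distinct species (count of individuals): parrotfish (2), angelfish (3), moray eel (3), grouper (2), damselfish (3), snapper (2), blue tang (2), wrasse (3), surgeonfish (3), triggerfish (1), butterflyfish (1)
Species richness = number of distinct species = 11

11


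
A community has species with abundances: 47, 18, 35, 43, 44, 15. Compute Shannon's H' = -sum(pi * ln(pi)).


Total N = 47 + 18 + 35 + 43 + 44 + 15 = 202
Per-species terms:
  p = 47/202 = 0.232673; ln(p) = -1.458121; p*ln(p) = 0.232673 * (-1.458121) = -0.339265
  p = 18/202 = 0.089109; ln(p) = -2.417895; p*ln(p) = 0.089109 * (-2.417895) = -0.215456
  p = 35/202 = 0.173267; ln(p) = -1.752922; p*ln(p) = 0.173267 * (-1.752922) = -0.303724
  p = 43/202 = 0.212871; ln(p) = -1.547069; p*ln(p) = 0.212871 * (-1.547069) = -0.329326
  p = 44/202 = 0.217822; ln(p) = -1.524077; p*ln(p) = 0.217822 * (-1.524077) = -0.331978
  p = 15/202 = 0.074257; ln(p) = -2.600223; p*ln(p) = 0.074257 * (-2.600223) = -0.193085
sum(p*ln(p)) = (-0.339265) + (-0.215456) + (-0.303724) + (-0.329326) + (-0.331978) + (-0.193085) = -1.712834
H' = -(-1.712834) = 1.712834 ≈ 1.7128

1.7128


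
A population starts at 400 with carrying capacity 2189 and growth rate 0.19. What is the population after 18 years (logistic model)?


(K - N0)/N0 = (2189 - 400)/400 = 1789/400 = 4.47250
r*t = 0.19 * 18 = 3.42; exp(-3.42) = 0.0327124
4.47250 * 0.0327124 = 0.146306
1 + 0.146306 = 1.14631
N = 2189 / 1.14631 = 1909.61 ≈ 1910

1910


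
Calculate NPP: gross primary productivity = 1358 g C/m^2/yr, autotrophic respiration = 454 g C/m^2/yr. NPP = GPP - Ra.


NPP = GPP - Ra = 1358 - 454 = 904 g C/m^2/yr

904 g C/m^2/yr


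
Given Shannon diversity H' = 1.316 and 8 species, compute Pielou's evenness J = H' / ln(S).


ln(8) = 2.07944
J = H' / ln(S) = 1.316 / 2.07944 = 0.632863 ≈ 0.6329

0.6329


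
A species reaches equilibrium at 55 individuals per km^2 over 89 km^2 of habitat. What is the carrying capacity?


K = 55 * 89 = 4895 individuals

4895 individuals


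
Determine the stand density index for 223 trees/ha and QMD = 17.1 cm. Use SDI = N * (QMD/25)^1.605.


QMD/25 = 17.1/25 = 0.684
(0.684)^1.605 = exp(1.605 * ln(0.684)) = exp(1.605 * (-0.379797)) = exp(-0.609574) = 0.543582
SDI = 223 * 0.543582 = 121.219 ≈ 121

121


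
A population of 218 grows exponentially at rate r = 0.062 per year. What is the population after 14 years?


r*t = 0.062 * 14 = 0.868
exp(0.868) = 2.38214
N = 218 * 2.38214 = 519.307 ≈ 519

519


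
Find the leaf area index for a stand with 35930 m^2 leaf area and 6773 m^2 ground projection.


LAI = 35930 / 6773 = 5.3049 ≈ 5.30

5.30


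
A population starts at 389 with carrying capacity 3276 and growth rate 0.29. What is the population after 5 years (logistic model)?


(K - N0)/N0 = (3276 - 389)/389 = 2887/389 = 7.42159
r*t = 0.29 * 5 = 1.45; exp(-1.45) = 0.234570
7.42159 * 0.234570 = 1.74088
1 + 1.74088 = 2.74088
N = 3276 / 2.74088 = 1195.24 ≈ 1195

1195


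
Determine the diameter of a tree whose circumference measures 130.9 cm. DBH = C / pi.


DBH = C / pi = 130.9 / 3.141593 = 41.6668 ≈ 41.67 cm

41.67 cm


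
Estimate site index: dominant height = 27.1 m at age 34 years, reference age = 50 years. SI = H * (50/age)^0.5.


50/34 = 1.47059
(1.47059)^0.5 = 1.21268
SI = 27.1 * 1.21268 = 32.8636 ≈ 32.9 m

32.9 m


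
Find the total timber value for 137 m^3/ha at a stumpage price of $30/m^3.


Value = 137 * 30 = $4110/ha

$4110/ha


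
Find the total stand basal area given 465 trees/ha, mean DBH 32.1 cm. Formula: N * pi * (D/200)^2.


(D/200)^2 = (32.1/200)^2 = 0.1605^2 = 0.02576025
Individual BA = 3.141593 * 0.02576025 = 0.0809282 m^2
Stand BA = 465 * 0.0809282 = 37.6316 ≈ 37.63 m^2/ha

37.63 m^2/ha


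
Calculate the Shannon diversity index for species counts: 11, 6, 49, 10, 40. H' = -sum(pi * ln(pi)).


Total N = 11 + 6 + 49 + 10 + 40 = 116
Per-species terms:
  p = 11/116 = 0.094828; ln(p) = -2.355691; p*ln(p) = 0.094828 * (-2.355691) = -0.223385
  p = 6/116 = 0.051724; ln(p) = -2.961833; p*ln(p) = 0.051724 * (-2.961833) = -0.153198
  p = 49/116 = 0.422414; ln(p) = -0.861769; p*ln(p) = 0.422414 * (-0.861769) = -0.364023
  p = 10/116 = 0.086207; ln(p) = -2.451004; p*ln(p) = 0.086207 * (-2.451004) = -0.211294
  p = 40/116 = 0.344828; ln(p) = -1.064710; p*ln(p) = 0.344828 * (-1.064710) = -0.367142
sum(p*ln(p)) = (-0.223385) + (-0.153198) + (-0.364023) + (-0.211294) + (-0.367142) = -1.319042
H' = -(-1.319042) = 1.319042 ≈ 1.3190

1.3190


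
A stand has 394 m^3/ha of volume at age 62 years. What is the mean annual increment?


MAI = 394 / 62 = 6.3548 ≈ 6.35 m^3/ha/yr

6.35 m^3/ha/yr


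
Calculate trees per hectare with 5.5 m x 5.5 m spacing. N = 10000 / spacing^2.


N = 10000 / 5.5^2 = 10000 / 30.25 = 330.579 ≈ 331 trees/ha

331 trees/ha


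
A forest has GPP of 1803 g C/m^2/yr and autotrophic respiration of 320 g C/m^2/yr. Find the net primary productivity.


NPP = GPP - Ra = 1803 - 320 = 1483 g C/m^2/yr

1483 g C/m^2/yr


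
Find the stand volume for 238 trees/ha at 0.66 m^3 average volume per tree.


V_stand = 238 * 0.66 = 157.08 ≈ 157.1 m^3/ha

157.1 m^3/ha


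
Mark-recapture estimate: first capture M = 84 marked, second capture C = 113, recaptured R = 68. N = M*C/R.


N = M * C / R = 84 * 113 / 68 = 9492 / 68 = 139.59 ≈ 140

140 individuals


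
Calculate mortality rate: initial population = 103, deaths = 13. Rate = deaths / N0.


Mortality rate = 13 / 103 = 0.126214 ≈ 0.1262

0.1262


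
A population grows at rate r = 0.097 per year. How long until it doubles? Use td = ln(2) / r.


td = ln(2) / 0.097 = 0.693147 / 0.097 = 7.14585 ≈ 7.1 years

7.1 years


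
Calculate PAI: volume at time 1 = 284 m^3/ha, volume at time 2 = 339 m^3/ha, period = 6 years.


PAI = (V2 - V1) / period = (339 - 284) / 6 = 55 / 6 = 9.1667 ≈ 9.17 m^3/ha/yr

9.17 m^3/ha/yr


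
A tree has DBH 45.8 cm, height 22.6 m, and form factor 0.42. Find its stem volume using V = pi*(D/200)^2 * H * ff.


(D/200)^2 = (45.8/200)^2 = 0.229^2 = 0.052441
BA = 3.141593 * 0.052441 = 0.164748 m^2
V = 0.164748 * 22.6 * 0.42 = 1.56379 ≈ 1.564 m^3

1.564 m^3


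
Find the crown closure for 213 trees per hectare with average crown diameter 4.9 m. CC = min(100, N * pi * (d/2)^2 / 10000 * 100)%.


(d/2)^2 = (4.9/2)^2 = 2.45^2 = 6.0025
Crown area = 3.141593 * 6.0025 = 18.8574 m^2
N * area / 10000 * 100 = 213 * 18.8574 / 10000 * 100 = 40.1663
CC = min(100, 40.1663) = 40.1663 ≈ 40.2%

40.2%


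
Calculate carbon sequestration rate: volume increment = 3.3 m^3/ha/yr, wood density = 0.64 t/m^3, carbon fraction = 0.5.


C = 3.3 * 0.64 * 0.5 = 1.056 ≈ 1.06 t C/ha/yr

1.06 t C/ha/yr


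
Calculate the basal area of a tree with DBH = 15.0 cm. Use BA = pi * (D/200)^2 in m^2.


D/200 = 15.0/200 = 0.075 m
(D/200)^2 = 0.075^2 = 0.005625
BA = 3.141593 * 0.005625 = 0.0176715 ≈ 0.0177 m^2

0.0177 m^2


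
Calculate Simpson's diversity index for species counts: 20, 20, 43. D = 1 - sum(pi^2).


Total N = 20 + 20 + 43 = 83
Per-species terms:
  p = 20/83 = 0.240964; p^2 = 0.240964^2 = 0.058064
  p = 20/83 = 0.240964; p^2 = 0.240964^2 = 0.058064
  p = 43/83 = 0.518072; p^2 = 0.518072^2 = 0.268399
sum(p^2) = 0.058064 + 0.058064 + 0.268399 = 0.384527
D = 1 - 0.384527 = 0.615473 ≈ 0.6155

0.6155


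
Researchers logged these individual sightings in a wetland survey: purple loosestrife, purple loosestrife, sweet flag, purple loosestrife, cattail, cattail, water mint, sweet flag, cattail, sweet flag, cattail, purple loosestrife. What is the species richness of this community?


Total individuals logged = 12
Distinct species (count of individuals): purple loosestrife (4), sweet flag (3), cattail (4), water mint (1)
Species richness = number of distinct species = 4

4


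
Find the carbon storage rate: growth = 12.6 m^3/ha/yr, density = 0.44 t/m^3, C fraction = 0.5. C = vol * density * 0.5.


C = 12.6 * 0.44 * 0.5 = 2.772 ≈ 2.77 t C/ha/yr

2.77 t C/ha/yr


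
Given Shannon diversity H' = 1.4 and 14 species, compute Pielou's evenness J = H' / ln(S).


ln(14) = 2.63906
J = H' / ln(S) = 1.4 / 2.63906 = 0.530492 ≈ 0.5305

0.5305


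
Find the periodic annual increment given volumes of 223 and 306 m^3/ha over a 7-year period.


PAI = (V2 - V1) / period = (306 - 223) / 7 = 83 / 7 = 11.8571 ≈ 11.86 m^3/ha/yr

11.86 m^3/ha/yr


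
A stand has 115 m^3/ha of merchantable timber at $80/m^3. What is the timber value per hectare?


Value = 115 * 80 = $9200/ha

$9200/ha


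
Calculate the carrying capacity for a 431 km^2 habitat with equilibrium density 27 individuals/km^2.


K = 27 * 431 = 11637 individuals

11637 individuals


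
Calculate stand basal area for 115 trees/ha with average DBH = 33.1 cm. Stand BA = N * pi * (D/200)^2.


(D/200)^2 = (33.1/200)^2 = 0.1655^2 = 0.02739025
Individual BA = 3.141593 * 0.02739025 = 0.0860490 m^2
Stand BA = 115 * 0.0860490 = 9.89564 ≈ 9.90 m^2/ha

9.90 m^2/ha


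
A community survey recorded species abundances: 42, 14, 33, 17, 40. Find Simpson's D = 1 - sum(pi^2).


Total N = 42 + 14 + 33 + 17 + 40 = 146
Per-species terms:
  p = 42/146 = 0.287671; p^2 = 0.287671^2 = 0.082755
  p = 14/146 = 0.095890; p^2 = 0.095890^2 = 0.009195
  p = 33/146 = 0.226027; p^2 = 0.226027^2 = 0.051088
  p = 17/146 = 0.116438; p^2 = 0.116438^2 = 0.013558
  p = 40/146 = 0.273973; p^2 = 0.273973^2 = 0.075061
sum(p^2) = 0.082755 + 0.009195 + 0.051088 + 0.013558 + 0.075061 = 0.231657
D = 1 - 0.231657 = 0.768343 ≈ 0.7683

0.7683


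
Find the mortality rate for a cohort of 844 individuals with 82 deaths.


Mortality rate = 82 / 844 = 0.097156 ≈ 0.0972

0.0972


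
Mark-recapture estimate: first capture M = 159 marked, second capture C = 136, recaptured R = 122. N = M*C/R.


N = M * C / R = 159 * 136 / 122 = 21624 / 122 = 177.25 ≈ 177

177 individuals


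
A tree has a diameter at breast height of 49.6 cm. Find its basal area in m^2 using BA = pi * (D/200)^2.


D/200 = 49.6/200 = 0.248 m
(D/200)^2 = 0.248^2 = 0.061504
BA = 3.141593 * 0.061504 = 0.193221 ≈ 0.1932 m^2

0.1932 m^2


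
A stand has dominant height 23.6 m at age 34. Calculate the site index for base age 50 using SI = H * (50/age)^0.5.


50/34 = 1.47059
(1.47059)^0.5 = 1.21268
SI = 23.6 * 1.21268 = 28.6192 ≈ 28.6 m

28.6 m


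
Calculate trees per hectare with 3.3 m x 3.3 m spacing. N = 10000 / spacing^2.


N = 10000 / 3.3^2 = 10000 / 10.89 = 918.274 ≈ 918 trees/ha

918 trees/ha


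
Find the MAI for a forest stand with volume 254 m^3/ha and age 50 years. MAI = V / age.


MAI = 254 / 50 = 5.08 m^3/ha/yr

5.08 m^3/ha/yr


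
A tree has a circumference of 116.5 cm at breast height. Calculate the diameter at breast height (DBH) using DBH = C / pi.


DBH = C / pi = 116.5 / 3.141593 = 37.0831 ≈ 37.08 cm

37.08 cm


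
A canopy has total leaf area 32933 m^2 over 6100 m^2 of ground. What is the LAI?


LAI = 32933 / 6100 = 5.3989 ≈ 5.40

5.40


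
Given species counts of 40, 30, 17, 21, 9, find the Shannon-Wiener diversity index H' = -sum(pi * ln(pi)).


Total N = 40 + 30 + 17 + 21 + 9 = 117
Per-species terms:
  p = 40/117 = 0.341880; ln(p) = -1.073295; p*ln(p) = 0.341880 * (-1.073295) = -0.366938
  p = 30/117 = 0.256410; ln(p) = -1.360978; p*ln(p) = 0.256410 * (-1.360978) = -0.348968
  p = 17/117 = 0.145299; ln(p) = -1.928962; p*ln(p) = 0.145299 * (-1.928962) = -0.280276
  p = 21/117 = 0.179487; ln(p) = -1.717652; p*ln(p) = 0.179487 * (-1.717652) = -0.308296
  p = 9/117 = 0.076923; ln(p) = -2.564950; p*ln(p) = 0.076923 * (-2.564950) = -0.197304
sum(p*ln(p)) = (-0.366938) + (-0.348968) + (-0.280276) + (-0.308296) + (-0.197304) = -1.501782
H' = -(-1.501782) = 1.501782 ≈ 1.5018

1.5018


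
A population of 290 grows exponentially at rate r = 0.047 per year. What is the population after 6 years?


r*t = 0.047 * 6 = 0.282
exp(0.282) = 1.32578
N = 290 * 1.32578 = 384.476 ≈ 384

384


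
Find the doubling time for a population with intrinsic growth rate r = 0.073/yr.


td = ln(2) / 0.073 = 0.693147 / 0.073 = 9.49516 ≈ 9.5 years

9.5 years


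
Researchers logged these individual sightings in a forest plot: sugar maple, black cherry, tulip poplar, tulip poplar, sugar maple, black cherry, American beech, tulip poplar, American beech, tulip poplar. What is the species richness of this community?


Total individuals logged = 10
Distinct species (count of individuals): sugar maple (2), black cherry (2), tulip poplar (4), American beech (2)
Species richness = number of distinct species = 4

4


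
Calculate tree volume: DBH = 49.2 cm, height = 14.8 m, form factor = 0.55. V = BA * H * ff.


(D/200)^2 = (49.2/200)^2 = 0.246^2 = 0.060516
BA = 3.141593 * 0.060516 = 0.190117 m^2
V = 0.190117 * 14.8 * 0.55 = 1.54755 ≈ 1.548 m^3

1.548 m^3


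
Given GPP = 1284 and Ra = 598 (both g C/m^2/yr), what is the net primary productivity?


NPP = GPP - Ra = 1284 - 598 = 686 g C/m^2/yr

686 g C/m^2/yr


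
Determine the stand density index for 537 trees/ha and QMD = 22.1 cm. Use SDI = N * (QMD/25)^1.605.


QMD/25 = 22.1/25 = 0.884
(0.884)^1.605 = exp(1.605 * ln(0.884)) = exp(1.605 * (-0.123298)) = exp(-0.197893) = 0.820458
SDI = 537 * 0.820458 = 440.586 ≈ 441

441


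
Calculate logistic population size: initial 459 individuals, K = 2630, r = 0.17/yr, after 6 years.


(K - N0)/N0 = (2630 - 459)/459 = 2171/459 = 4.72985
r*t = 0.17 * 6 = 1.02; exp(-1.02) = 0.360595
4.72985 * 0.360595 = 1.70556
1 + 1.70556 = 2.70556
N = 2630 / 2.70556 = 972.072 ≈ 972

972


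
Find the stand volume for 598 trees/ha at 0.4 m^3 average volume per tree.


V_stand = 598 * 0.4 = 239.2 m^3/ha

239.2 m^3/ha


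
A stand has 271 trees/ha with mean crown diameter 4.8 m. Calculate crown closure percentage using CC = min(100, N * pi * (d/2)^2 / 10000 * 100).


(d/2)^2 = (4.8/2)^2 = 2.4^2 = 5.76
Crown area = 3.141593 * 5.76 = 18.0956 m^2
N * area / 10000 * 100 = 271 * 18.0956 / 10000 * 100 = 49.0391
CC = min(100, 49.0391) = 49.0391 ≈ 49.0%

49.0%


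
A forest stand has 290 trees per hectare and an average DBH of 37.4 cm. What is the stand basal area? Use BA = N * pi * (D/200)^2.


(D/200)^2 = (37.4/200)^2 = 0.187^2 = 0.034969
Individual BA = 3.141593 * 0.034969 = 0.109858 m^2
Stand BA = 290 * 0.109858 = 31.8588 ≈ 31.86 m^2/ha

31.86 m^2/ha


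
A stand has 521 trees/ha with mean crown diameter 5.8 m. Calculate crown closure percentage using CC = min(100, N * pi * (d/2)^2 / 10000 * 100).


(d/2)^2 = (5.8/2)^2 = 2.9^2 = 8.41
Crown area = 3.141593 * 8.41 = 26.4208 m^2
N * area / 10000 * 100 = 521 * 26.4208 / 10000 * 100 = 137.652
CC = min(100, 137.652) = 100%

100%


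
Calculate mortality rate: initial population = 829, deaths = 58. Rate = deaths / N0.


Mortality rate = 58 / 829 = 0.069964 ≈ 0.0700

0.0700


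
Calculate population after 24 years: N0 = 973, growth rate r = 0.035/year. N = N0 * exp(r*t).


r*t = 0.035 * 24 = 0.84
exp(0.84) = 2.31637
N = 973 * 2.31637 = 2253.83 ≈ 2254

2254


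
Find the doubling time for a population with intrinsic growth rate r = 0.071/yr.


td = ln(2) / 0.071 = 0.693147 / 0.071 = 9.76263 ≈ 9.8 years

9.8 years


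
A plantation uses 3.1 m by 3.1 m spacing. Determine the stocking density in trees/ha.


N = 10000 / 3.1^2 = 10000 / 9.61 = 1040.58 ≈ 1041 trees/ha

1041 trees/ha


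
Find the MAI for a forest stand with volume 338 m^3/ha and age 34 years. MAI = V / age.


MAI = 338 / 34 = 9.9412 ≈ 9.94 m^3/ha/yr

9.94 m^3/ha/yr


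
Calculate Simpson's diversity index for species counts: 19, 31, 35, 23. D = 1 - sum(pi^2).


Total N = 19 + 31 + 35 + 23 = 108
Per-species terms:
  p = 19/108 = 0.175926; p^2 = 0.175926^2 = 0.030950
  p = 31/108 = 0.287037; p^2 = 0.287037^2 = 0.082390
  p = 35/108 = 0.324074; p^2 = 0.324074^2 = 0.105024
  p = 23/108 = 0.212963; p^2 = 0.212963^2 = 0.045353
sum(p^2) = 0.030950 + 0.082390 + 0.105024 + 0.045353 = 0.263717
D = 1 - 0.263717 = 0.736283 ≈ 0.7363

0.7363


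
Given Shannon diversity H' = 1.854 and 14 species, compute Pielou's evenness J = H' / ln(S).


ln(14) = 2.63906
J = H' / ln(S) = 1.854 / 2.63906 = 0.702523 ≈ 0.7025

0.7025


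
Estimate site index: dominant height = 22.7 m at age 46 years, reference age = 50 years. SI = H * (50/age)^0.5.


50/46 = 1.08696
(1.08696)^0.5 = 1.04257
SI = 22.7 * 1.04257 = 23.6663 ≈ 23.7 m

23.7 m


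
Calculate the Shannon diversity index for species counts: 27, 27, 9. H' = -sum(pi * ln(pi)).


Total N = 27 + 27 + 9 = 63
Per-species terms:
  p = 27/63 = 0.428571; ln(p) = -0.847299; p*ln(p) = 0.428571 * (-0.847299) = -0.363128
  p = 27/63 = 0.428571; ln(p) = -0.847299; p*ln(p) = 0.428571 * (-0.847299) = -0.363128
  p = 9/63 = 0.142857; ln(p) = -1.945911; p*ln(p) = 0.142857 * (-1.945911) = -0.277987
sum(p*ln(p)) = (-0.363128) + (-0.363128) + (-0.277987) = -1.004243
H' = -(-1.004243) = 1.004243 ≈ 1.0042

1.0042


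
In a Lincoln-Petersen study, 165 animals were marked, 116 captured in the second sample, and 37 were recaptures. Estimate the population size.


N = M * C / R = 165 * 116 / 37 = 19140 / 37 = 517.30 ≈ 517

517 individuals


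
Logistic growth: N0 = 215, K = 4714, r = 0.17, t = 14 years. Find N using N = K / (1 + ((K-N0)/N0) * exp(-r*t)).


(K - N0)/N0 = (4714 - 215)/215 = 4499/215 = 20.9256
r*t = 0.17 * 14 = 2.38; exp(-2.38) = 0.0925506
20.9256 * 0.0925506 = 1.93668
1 + 1.93668 = 2.93668
N = 4714 / 2.93668 = 1605.21 ≈ 1605

1605


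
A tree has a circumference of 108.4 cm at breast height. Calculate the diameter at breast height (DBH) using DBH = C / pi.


DBH = C / pi = 108.4 / 3.141593 = 34.5048 ≈ 34.50 cm

34.50 cm


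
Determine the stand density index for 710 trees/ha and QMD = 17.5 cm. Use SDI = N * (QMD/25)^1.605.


QMD/25 = 17.5/25 = 0.7
(0.7)^1.605 = exp(1.605 * ln(0.7)) = exp(1.605 * (-0.356675)) = exp(-0.572463) = 0.564134
SDI = 710 * 0.564134 = 400.535 ≈ 401

401


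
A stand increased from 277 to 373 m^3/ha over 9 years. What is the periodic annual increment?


PAI = (V2 - V1) / period = (373 - 277) / 9 = 96 / 9 = 10.6667 ≈ 10.67 m^3/ha/yr

10.67 m^3/ha/yr


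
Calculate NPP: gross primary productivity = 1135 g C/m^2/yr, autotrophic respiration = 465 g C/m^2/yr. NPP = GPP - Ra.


NPP = GPP - Ra = 1135 - 465 = 670 g C/m^2/yr

670 g C/m^2/yr


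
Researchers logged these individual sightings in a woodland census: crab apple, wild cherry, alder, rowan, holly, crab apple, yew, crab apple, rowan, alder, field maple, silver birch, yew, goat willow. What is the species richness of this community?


Total individuals logged = 14
Distinct species (count of individuals): crab apple (3), wild cherry (1), alder (2), rowan (2), holly (1), yew (2), field maple (1), silver birch (1), goat willow (1)
Species richness = number of distinct species = 9

9


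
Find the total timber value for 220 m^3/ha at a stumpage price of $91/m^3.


Value = 220 * 91 = $20020/ha

$20020/ha


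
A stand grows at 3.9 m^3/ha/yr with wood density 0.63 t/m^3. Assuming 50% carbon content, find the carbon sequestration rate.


C = 3.9 * 0.63 * 0.5 = 1.2285 ≈ 1.23 t C/ha/yr

1.23 t C/ha/yr


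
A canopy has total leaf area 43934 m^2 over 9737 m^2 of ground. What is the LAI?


LAI = 43934 / 9737 = 4.5121 ≈ 4.51

4.51


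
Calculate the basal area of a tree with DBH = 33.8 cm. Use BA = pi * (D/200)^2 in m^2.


D/200 = 33.8/200 = 0.169 m
(D/200)^2 = 0.169^2 = 0.028561
BA = 3.141593 * 0.028561 = 0.0897270 ≈ 0.0897 m^2

0.0897 m^2


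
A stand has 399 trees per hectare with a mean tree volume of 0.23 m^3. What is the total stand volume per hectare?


V_stand = 399 * 0.23 = 91.77 ≈ 91.8 m^3/ha

91.8 m^3/ha


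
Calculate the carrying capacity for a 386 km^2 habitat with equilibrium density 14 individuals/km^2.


K = 14 * 386 = 5404 individuals

5404 individuals


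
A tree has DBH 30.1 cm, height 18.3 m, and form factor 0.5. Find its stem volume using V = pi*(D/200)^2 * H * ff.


(D/200)^2 = (30.1/200)^2 = 0.1505^2 = 0.02265025
BA = 3.141593 * 0.02265025 = 0.0711579 m^2
V = 0.0711579 * 18.3 * 0.5 = 0.651095 ≈ 0.651 m^3

0.651 m^3


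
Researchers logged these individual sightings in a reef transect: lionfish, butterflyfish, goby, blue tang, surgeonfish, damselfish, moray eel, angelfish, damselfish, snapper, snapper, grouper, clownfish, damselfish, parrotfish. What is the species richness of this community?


Total individuals logged = 15
Distinct species (count of individuals): lionfish (1), butterflyfish (1), goby (1), blue tang (1), surgeonfish (1), damselfish (3), moray eel (1), angelfish (1), snapper (2), grouper (1), clownfish (1), parrotfish (1)
Species richness = number of distinct species = 12

12


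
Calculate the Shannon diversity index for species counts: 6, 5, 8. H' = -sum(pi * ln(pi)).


Total N = 6 + 5 + 8 = 19
Per-species terms:
  p = 6/19 = 0.315789; ln(p) = -1.152681; p*ln(p) = 0.315789 * (-1.152681) = -0.364004
  p = 5/19 = 0.263158; ln(p) = -1.335001; p*ln(p) = 0.263158 * (-1.335001) = -0.351316
  p = 8/19 = 0.421053; ln(p) = -0.864997; p*ln(p) = 0.421053 * (-0.864997) = -0.364210
sum(p*ln(p)) = (-0.364004) + (-0.351316) + (-0.364210) = -1.079530
H' = -(-1.079530) = 1.079530 ≈ 1.0795

1.0795


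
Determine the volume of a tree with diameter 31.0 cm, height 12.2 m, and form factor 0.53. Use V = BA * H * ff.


(D/200)^2 = (31.0/200)^2 = 0.155^2 = 0.024025
BA = 3.141593 * 0.024025 = 0.0754768 m^2
V = 0.0754768 * 12.2 * 0.53 = 0.488033 ≈ 0.488 m^3

0.488 m^3


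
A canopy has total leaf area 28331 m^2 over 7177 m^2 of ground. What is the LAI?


LAI = 28331 / 7177 = 3.9475 ≈ 3.95

3.95


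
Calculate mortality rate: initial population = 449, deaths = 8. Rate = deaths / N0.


Mortality rate = 8 / 449 = 0.017817 ≈ 0.0178

0.0178


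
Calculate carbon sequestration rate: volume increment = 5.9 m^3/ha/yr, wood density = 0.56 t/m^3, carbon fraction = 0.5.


C = 5.9 * 0.56 * 0.5 = 1.652 ≈ 1.65 t C/ha/yr

1.65 t C/ha/yr


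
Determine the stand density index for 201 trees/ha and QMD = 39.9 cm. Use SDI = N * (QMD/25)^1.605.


QMD/25 = 39.9/25 = 1.596
(1.596)^1.605 = exp(1.605 * ln(1.596)) = exp(1.605 * 0.467500) = exp(0.750338) = 2.11772
SDI = 201 * 2.11772 = 425.662 ≈ 426

426


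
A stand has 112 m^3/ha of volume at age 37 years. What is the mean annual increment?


MAI = 112 / 37 = 3.0270 ≈ 3.03 m^3/ha/yr

3.03 m^3/ha/yr


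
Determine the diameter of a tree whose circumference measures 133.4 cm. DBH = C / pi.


DBH = C / pi = 133.4 / 3.141593 = 42.4625 ≈ 42.46 cm

42.46 cm


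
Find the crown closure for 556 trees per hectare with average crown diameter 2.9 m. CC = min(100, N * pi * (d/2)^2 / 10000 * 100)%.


(d/2)^2 = (2.9/2)^2 = 1.45^2 = 2.1025
Crown area = 3.141593 * 2.1025 = 6.60520 m^2
N * area / 10000 * 100 = 556 * 6.60520 / 10000 * 100 = 36.7249
CC = min(100, 36.7249) = 36.7249 ≈ 36.7%

36.7%


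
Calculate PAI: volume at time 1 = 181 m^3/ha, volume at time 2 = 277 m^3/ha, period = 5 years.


PAI = (V2 - V1) / period = (277 - 181) / 5 = 96 / 5 = 19.20 m^3/ha/yr

19.20 m^3/ha/yr


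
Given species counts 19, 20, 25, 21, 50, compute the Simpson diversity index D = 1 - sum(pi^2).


Total N = 19 + 20 + 25 + 21 + 50 = 135
Per-species terms:
  p = 19/135 = 0.140741; p^2 = 0.140741^2 = 0.019808
  p = 20/135 = 0.148148; p^2 = 0.148148^2 = 0.021948
  p = 25/135 = 0.185185; p^2 = 0.185185^2 = 0.034293
  p = 21/135 = 0.155556; p^2 = 0.155556^2 = 0.024198
  p = 50/135 = 0.370370; p^2 = 0.370370^2 = 0.137174
sum(p^2) = 0.019808 + 0.021948 + 0.034293 + 0.024198 + 0.137174 = 0.237421
D = 1 - 0.237421 = 0.762579 ≈ 0.7626

0.7626


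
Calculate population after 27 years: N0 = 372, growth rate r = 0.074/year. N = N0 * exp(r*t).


r*t = 0.074 * 27 = 1.998
exp(1.998) = 7.37429
N = 372 * 7.37429 = 2743.24 ≈ 2743

2743


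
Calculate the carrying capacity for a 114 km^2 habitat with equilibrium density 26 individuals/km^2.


K = 26 * 114 = 2964 individuals

2964 individuals


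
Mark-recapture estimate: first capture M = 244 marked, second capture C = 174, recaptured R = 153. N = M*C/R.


N = M * C / R = 244 * 174 / 153 = 42456 / 153 = 277.49 ≈ 277

277 individuals


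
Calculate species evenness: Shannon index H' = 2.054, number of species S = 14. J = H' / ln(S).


ln(14) = 2.63906
J = H' / ln(S) = 2.054 / 2.63906 = 0.778307 ≈ 0.7783

0.7783


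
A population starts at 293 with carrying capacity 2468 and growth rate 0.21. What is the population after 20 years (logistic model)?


(K - N0)/N0 = (2468 - 293)/293 = 2175/293 = 7.42321
r*t = 0.21 * 20 = 4.2; exp(-4.2) = 0.0149956
7.42321 * 0.0149956 = 0.111315
1 + 0.111315 = 1.11132
N = 2468 / 1.11132 = 2220.78 ≈ 2221

2221


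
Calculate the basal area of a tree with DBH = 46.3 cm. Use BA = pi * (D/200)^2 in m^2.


D/200 = 46.3/200 = 0.2315 m
(D/200)^2 = 0.2315^2 = 0.05359225
BA = 3.141593 * 0.05359225 = 0.168365 ≈ 0.1684 m^2

0.1684 m^2


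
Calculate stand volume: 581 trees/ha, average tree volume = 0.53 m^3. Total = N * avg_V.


V_stand = 581 * 0.53 = 307.93 ≈ 307.9 m^3/ha

307.9 m^3/ha


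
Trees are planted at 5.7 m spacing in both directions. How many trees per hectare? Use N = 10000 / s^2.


N = 10000 / 5.7^2 = 10000 / 32.49 = 307.787 ≈ 308 trees/ha

308 trees/ha


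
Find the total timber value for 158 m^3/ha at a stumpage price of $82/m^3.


Value = 158 * 82 = $12956/ha

$12956/ha


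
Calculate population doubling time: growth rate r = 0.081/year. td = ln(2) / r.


td = ln(2) / 0.081 = 0.693147 / 0.081 = 8.55737 ≈ 8.6 years

8.6 years


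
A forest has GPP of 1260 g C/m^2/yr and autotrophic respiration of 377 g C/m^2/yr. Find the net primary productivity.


NPP = GPP - Ra = 1260 - 377 = 883 g C/m^2/yr

883 g C/m^2/yr


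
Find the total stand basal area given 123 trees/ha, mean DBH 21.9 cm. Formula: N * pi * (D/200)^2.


(D/200)^2 = (21.9/200)^2 = 0.1095^2 = 0.01199025
Individual BA = 3.141593 * 0.01199025 = 0.0376685 m^2
Stand BA = 123 * 0.0376685 = 4.63323 ≈ 4.63 m^2/ha

4.63 m^2/ha


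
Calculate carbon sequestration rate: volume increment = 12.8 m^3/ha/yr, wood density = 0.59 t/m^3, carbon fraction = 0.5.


C = 12.8 * 0.59 * 0.5 = 3.776 ≈ 3.78 t C/ha/yr

3.78 t C/ha/yr


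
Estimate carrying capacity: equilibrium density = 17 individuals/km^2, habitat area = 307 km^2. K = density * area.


K = 17 * 307 = 5219 individuals

5219 individuals


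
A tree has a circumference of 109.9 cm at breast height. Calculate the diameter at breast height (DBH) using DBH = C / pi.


DBH = C / pi = 109.9 / 3.141593 = 34.9823 ≈ 34.98 cm

34.98 cm


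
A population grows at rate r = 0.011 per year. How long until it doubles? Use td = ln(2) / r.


td = ln(2) / 0.011 = 0.693147 / 0.011 = 63.0134 ≈ 63.0 years

63.0 years


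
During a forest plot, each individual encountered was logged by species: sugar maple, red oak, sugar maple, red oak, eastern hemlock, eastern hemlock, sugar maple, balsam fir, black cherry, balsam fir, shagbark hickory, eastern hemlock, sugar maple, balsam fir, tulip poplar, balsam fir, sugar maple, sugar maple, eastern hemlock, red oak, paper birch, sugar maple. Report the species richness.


Total individuals logged = 22
Distinct species (count of individuals): sugar maple (7), red oak (3), eastern hemlock (4), balsam fir (4), black cherry (1), shagbark hickory (1), tulip poplar (1), paper birch (1)
Species richness = number of distinct species = 8

8


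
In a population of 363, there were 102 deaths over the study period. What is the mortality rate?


Mortality rate = 102 / 363 = 0.280992 ≈ 0.2810

0.2810


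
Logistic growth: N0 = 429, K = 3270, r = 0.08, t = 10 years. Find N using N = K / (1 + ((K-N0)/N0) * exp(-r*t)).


(K - N0)/N0 = (3270 - 429)/429 = 2841/429 = 6.62238
r*t = 0.08 * 10 = 0.8; exp(-0.8) = 0.449329
6.62238 * 0.449329 = 2.97563
1 + 2.97563 = 3.97563
N = 3270 / 3.97563 = 822.511 ≈ 823

823


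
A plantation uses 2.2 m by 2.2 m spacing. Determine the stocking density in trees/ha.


N = 10000 / 2.2^2 = 10000 / 4.84 = 2066.12 ≈ 2066 trees/ha

2066 trees/ha


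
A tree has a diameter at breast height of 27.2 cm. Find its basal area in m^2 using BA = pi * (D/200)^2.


D/200 = 27.2/200 = 0.136 m
(D/200)^2 = 0.136^2 = 0.018496
BA = 3.141593 * 0.018496 = 0.0581069 ≈ 0.0581 m^2

0.0581 m^2


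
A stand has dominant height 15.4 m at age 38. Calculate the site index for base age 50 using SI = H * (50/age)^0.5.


50/38 = 1.31579
(1.31579)^0.5 = 1.14708
SI = 15.4 * 1.14708 = 17.6650 ≈ 17.7 m

17.7 m


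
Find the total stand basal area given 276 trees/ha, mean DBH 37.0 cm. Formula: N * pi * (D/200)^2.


(D/200)^2 = (37.0/200)^2 = 0.185^2 = 0.034225
Individual BA = 3.141593 * 0.034225 = 0.107521 m^2
Stand BA = 276 * 0.107521 = 29.6758 ≈ 29.68 m^2/ha

29.68 m^2/ha


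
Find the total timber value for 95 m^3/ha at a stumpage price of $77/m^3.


Value = 95 * 77 = $7315/ha

$7315/ha


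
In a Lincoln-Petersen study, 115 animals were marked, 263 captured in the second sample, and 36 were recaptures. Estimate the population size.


N = M * C / R = 115 * 263 / 36 = 30245 / 36 = 840.14 ≈ 840

840 individuals


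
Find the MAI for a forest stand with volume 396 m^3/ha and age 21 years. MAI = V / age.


MAI = 396 / 21 = 18.8571 ≈ 18.86 m^3/ha/yr

18.86 m^3/ha/yr


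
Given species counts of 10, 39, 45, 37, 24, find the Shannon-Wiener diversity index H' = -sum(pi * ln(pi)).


Total N = 10 + 39 + 45 + 37 + 24 = 155
Per-species terms:
  p = 10/155 = 0.064516; ln(p) = -2.740842; p*ln(p) = 0.064516 * (-2.740842) = -0.176828
  p = 39/155 = 0.251613; ln(p) = -1.379863; p*ln(p) = 0.251613 * (-1.379863) = -0.347191
  p = 45/155 = 0.290323; ln(p) = -1.236761; p*ln(p) = 0.290323 * (-1.236761) = -0.359060
  p = 37/155 = 0.238710; ln(p) = -1.432506; p*ln(p) = 0.238710 * (-1.432506) = -0.341954
  p = 24/155 = 0.154839; ln(p) = -1.865369; p*ln(p) = 0.154839 * (-1.865369) = -0.288832
sum(p*ln(p)) = (-0.176828) + (-0.347191) + (-0.359060) + (-0.341954) + (-0.288832) = -1.513865
H' = -(-1.513865) = 1.513865 ≈ 1.5139

1.5139


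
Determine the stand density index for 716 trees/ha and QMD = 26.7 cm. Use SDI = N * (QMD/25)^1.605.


QMD/25 = 26.7/25 = 1.068
(1.068)^1.605 = exp(1.605 * ln(1.068)) = exp(1.605 * 0.0657877) = exp(0.105589) = 1.11137
SDI = 716 * 1.11137 = 795.741 ≈ 796

796


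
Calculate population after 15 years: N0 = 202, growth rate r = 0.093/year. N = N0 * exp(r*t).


r*t = 0.093 * 15 = 1.395
exp(1.395) = 4.03497
N = 202 * 4.03497 = 815.064 ≈ 815

815


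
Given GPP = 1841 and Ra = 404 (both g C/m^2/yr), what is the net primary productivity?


NPP = GPP - Ra = 1841 - 404 = 1437 g C/m^2/yr

1437 g C/m^2/yr


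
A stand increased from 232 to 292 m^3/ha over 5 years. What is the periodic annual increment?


PAI = (V2 - V1) / period = (292 - 232) / 5 = 60 / 5 = 12.00 m^3/ha/yr

12.00 m^3/ha/yr


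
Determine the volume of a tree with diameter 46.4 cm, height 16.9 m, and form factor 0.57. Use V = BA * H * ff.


(D/200)^2 = (46.4/200)^2 = 0.232^2 = 0.053824
BA = 3.141593 * 0.053824 = 0.169093 m^2
V = 0.169093 * 16.9 * 0.57 = 1.62887 ≈ 1.629 m^3

1.629 m^3


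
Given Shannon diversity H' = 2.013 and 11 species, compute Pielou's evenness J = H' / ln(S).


ln(11) = 2.39790
J = H' / ln(S) = 2.013 / 2.39790 = 0.839485 ≈ 0.8395

0.8395


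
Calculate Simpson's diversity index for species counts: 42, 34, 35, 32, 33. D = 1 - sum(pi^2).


Total N = 42 + 34 + 35 + 32 + 33 = 176
Per-species terms:
  p = 42/176 = 0.238636; p^2 = 0.238636^2 = 0.056947
  p = 34/176 = 0.193182; p^2 = 0.193182^2 = 0.037319
  p = 35/176 = 0.198864; p^2 = 0.198864^2 = 0.039547
  p = 32/176 = 0.181818; p^2 = 0.181818^2 = 0.033058
  p = 33/176 = 0.187500; p^2 = 0.187500^2 = 0.035156
sum(p^2) = 0.056947 + 0.037319 + 0.039547 + 0.033058 + 0.035156 = 0.202027
D = 1 - 0.202027 = 0.797973 ≈ 0.7980

0.7980
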